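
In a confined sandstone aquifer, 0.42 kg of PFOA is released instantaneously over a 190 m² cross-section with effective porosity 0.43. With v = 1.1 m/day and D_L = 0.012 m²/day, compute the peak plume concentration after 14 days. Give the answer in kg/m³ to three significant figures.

The peak of an instantaneous 1D plume sits at x = vt; there the Gaussian factor is 1 and C_max = M/(n_e·A·√(4πDt)), where n_e·A is the pore area the mass is dissolved in.
√(4πDt) = √(4π × 0.012 × 14) = 1.453 m, so C_max = 0.42/(0.43 × 190 × 1.453) = 0.00354 kg/m³.

0.00354 kg/m³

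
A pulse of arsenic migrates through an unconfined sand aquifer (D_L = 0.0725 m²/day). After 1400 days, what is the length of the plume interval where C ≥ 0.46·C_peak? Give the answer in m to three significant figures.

The plume is Gaussian with σ = √(2Dt) = √(2 × 0.0725 × 1400) = 14.25 m.
C/C_peak = exp(−Δx²/(2σ²)) = 0.46 ⇒ Δx = σ·√(−2 ln 0.46) = 14.25 × 1.246 = 17.76 m.
Width = 2Δx = 35.5 m.

35.5 m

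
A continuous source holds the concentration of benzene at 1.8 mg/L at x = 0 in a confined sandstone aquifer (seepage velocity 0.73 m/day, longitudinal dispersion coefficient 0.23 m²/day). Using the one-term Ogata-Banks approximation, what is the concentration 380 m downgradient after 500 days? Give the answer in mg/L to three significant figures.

For a continuous step input, C/C₀ ≈ ½·erfc((x−vt)/(2√(Dt))).
vt = 0.73 × 500 = 365 m and 2√(Dt) = 2√(0.23 × 500) = 21.45 m.
Argument (x−vt)/(2√(Dt)) = (380 − 365)/21.45 = 0.6993; ½·erfc(0.6993) = 0.1613.
C = 1.8 × 0.1613 = 0.290 mg/L.

0.290 mg/L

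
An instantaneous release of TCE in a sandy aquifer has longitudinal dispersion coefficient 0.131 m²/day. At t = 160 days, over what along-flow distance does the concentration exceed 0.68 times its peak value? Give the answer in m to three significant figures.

The plume is Gaussian with σ = √(2Dt) = √(2 × 0.131 × 160) = 6.475 m.
C/C_peak = exp(−Δx²/(2σ²)) = 0.68 ⇒ Δx = σ·√(−2 ln 0.68) = 6.475 × 0.8783 = 5.687 m.
Width = 2Δx = 11.4 m.

11.4 m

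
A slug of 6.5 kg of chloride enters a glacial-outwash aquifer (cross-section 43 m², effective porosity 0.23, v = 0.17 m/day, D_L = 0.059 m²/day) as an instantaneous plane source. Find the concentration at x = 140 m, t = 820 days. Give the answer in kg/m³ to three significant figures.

For an instantaneous plane source, C(x,t) = M/(n_e·A·√(4πDt)) · exp(−(x−vt)²/(4Dt)), with n_e·A the pore (flow) area.
Plume center vt = 0.17 × 820 = 139.4 m, so the well at 140 m is 0.6 m downgradient of the peak.
√(4πDt) = 24.66 m, giving peak height M/(n_e·A·√(4πDt)) = 6.5/(0.23 × 43 × 24.66) = 0.02665 kg/m³.
(x−vt)²/(4Dt) = (0.6)²/(4 × 0.059 × 820) = 0.001860; exp(−0.001860) = 0.9981.
C = 0.02665 × 0.9981 = 0.0266 kg/m³.

0.0266 kg/m³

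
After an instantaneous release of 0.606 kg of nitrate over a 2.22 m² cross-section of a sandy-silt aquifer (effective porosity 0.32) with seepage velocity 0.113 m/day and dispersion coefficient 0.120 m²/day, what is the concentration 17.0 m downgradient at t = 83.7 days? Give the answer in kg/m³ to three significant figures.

0.0184 kg/m³

For an instantaneous plane source, C(x,t) = M/(n_e·A·√(4πDt)) · exp(−(x−vt)²/(4Dt)), with n_e·A the pore (flow) area.
Plume center vt = 0.113 × 83.7 = 9.4581 m, so the well at 17.0 m is 7.5419 m downgradient of the peak.
√(4πDt) = 11.23 m, giving peak height M/(n_e·A·√(4πDt)) = 0.606/(0.32 × 2.22 × 11.23) = 0.07596 kg/m³.
(x−vt)²/(4Dt) = (7.5419)²/(4 × 0.120 × 83.7) = 1.416; exp(−1.416) = 0.2427.
C = 0.07596 × 0.2427 = 0.0184 kg/m³.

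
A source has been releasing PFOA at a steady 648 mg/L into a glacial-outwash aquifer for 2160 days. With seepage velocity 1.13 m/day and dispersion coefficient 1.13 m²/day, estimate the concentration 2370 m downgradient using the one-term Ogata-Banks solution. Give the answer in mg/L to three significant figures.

For a continuous step input, C/C₀ ≈ ½·erfc((x−vt)/(2√(Dt))).
vt = 1.13 × 2160 = 2440.8 m and 2√(Dt) = 2√(1.13 × 2160) = 98.81 m.
Argument (x−vt)/(2√(Dt)) = (2370 − 2440.8)/98.81 = -0.7165; ½·erfc(-0.7165) = 0.8445.
C = 648 × 0.8445 = 547 mg/L.

547 mg/L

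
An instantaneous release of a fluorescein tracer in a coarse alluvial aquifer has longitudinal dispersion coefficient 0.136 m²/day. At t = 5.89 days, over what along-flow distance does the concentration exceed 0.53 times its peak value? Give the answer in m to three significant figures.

The plume is Gaussian with σ = √(2Dt) = √(2 × 0.136 × 5.89) = 1.266 m.
C/C_peak = exp(−Δx²/(2σ²)) = 0.53 ⇒ Δx = σ·√(−2 ln 0.53) = 1.266 × 1.127 = 1.427 m.
Width = 2Δx = 2.85 m.

2.85 m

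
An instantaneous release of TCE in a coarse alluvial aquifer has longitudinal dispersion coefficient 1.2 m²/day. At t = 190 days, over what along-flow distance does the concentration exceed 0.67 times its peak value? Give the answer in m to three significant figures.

The plume is Gaussian with σ = √(2Dt) = √(2 × 1.2 × 190) = 21.35 m.
C/C_peak = exp(−Δx²/(2σ²)) = 0.67 ⇒ Δx = σ·√(−2 ln 0.67) = 21.35 × 0.8950 = 19.11 m.
Width = 2Δx = 38.2 m.

38.2 m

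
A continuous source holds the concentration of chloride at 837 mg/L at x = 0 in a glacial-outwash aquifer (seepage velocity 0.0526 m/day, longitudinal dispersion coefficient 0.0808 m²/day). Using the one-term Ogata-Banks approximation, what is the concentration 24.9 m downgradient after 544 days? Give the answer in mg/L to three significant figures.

For a continuous step input, C/C₀ ≈ ½·erfc((x−vt)/(2√(Dt))).
vt = 0.0526 × 544 = 28.6144 m and 2√(Dt) = 2√(0.0808 × 544) = 13.26 m.
Argument (x−vt)/(2√(Dt)) = (24.9 − 28.6144)/13.26 = -0.2801; ½·erfc(-0.2801) = 0.6540.
C = 837 × 0.6540 = 547 mg/L.

547 mg/L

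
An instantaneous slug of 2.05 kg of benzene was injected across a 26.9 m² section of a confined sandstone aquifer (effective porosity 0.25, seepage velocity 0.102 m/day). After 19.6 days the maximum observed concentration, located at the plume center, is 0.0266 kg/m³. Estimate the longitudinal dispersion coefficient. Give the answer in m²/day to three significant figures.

0.533 m²/day

At the plume center C_max = M/(n_e·A·√(4πDt)), so D = M²/(4πt·(n_e·A·C_max)²).
n_e·A·C_max = 0.25 × 26.9 × 0.0266 = 0.1789 kg/m.
D = 2.05²/(4π × 19.6 × 0.1789²) = 0.533 m²/day.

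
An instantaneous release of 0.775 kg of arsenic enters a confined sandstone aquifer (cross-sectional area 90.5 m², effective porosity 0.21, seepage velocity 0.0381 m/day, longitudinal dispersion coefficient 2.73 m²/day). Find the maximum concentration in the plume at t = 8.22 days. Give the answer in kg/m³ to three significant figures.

0.00243 kg/m³

The peak of an instantaneous 1D plume sits at x = vt; there the Gaussian factor is 1 and C_max = M/(n_e·A·√(4πDt)), where n_e·A is the pore area the mass is dissolved in.
√(4πDt) = √(4π × 2.73 × 8.22) = 16.79 m, so C_max = 0.775/(0.21 × 90.5 × 16.79) = 0.00243 kg/m³.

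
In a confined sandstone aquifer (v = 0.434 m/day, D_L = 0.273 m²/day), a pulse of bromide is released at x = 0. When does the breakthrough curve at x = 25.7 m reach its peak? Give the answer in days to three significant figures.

57.8 days

For the 1D instantaneous-source solution, setting ∂C/∂t = 0 at fixed x gives v²t² + 2Dt − x² = 0, so t = (√(D² + v²x²) − D)/v².
√(D² + v²x²) = √(0.273² + 0.434² × 25.7²) = 11.16; v² = 0.188356.
t = (11.16 − 0.273)/0.188356 = 57.8 days (vs. the pure-advection estimate x/v = 59.2 d).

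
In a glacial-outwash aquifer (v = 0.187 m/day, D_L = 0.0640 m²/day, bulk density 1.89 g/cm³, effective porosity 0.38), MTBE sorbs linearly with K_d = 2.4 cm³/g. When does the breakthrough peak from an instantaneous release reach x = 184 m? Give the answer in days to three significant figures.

Retardation factor R = 1 + ρ_b·K_d/n = 1 + 1.89 × 2.4/0.38 = 12.94.
Sorption retards both mechanisms: v_R = v/R = 0.01445 m/day, D_R = D/R = 0.004946 m²/day.
Peak time from v_R²t² + 2D_R t − x² = 0: t = (√(D_R² + v_R²x²) − D_R)/v_R².
√(D_R² + v_R²x²) = √(0.004946² + 0.01445² × 184²) = 2.659; v_R² = 0.0002088.
t = (2.659 − 0.004946)/0.0002088 = 12700 days.

12700 days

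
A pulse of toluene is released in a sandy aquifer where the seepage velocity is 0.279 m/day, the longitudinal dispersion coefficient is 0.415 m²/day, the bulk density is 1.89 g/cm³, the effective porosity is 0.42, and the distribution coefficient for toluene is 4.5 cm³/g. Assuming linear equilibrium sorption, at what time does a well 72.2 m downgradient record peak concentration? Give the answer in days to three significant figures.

Retardation factor R = 1 + ρ_b·K_d/n = 1 + 1.89 × 4.5/0.42 = 21.25.
Sorption retards both mechanisms: v_R = v/R = 0.01313 m/day, D_R = D/R = 0.01953 m²/day.
Peak time from v_R²t² + 2D_R t − x² = 0: t = (√(D_R² + v_R²x²) − D_R)/v_R².
√(D_R² + v_R²x²) = √(0.01953² + 0.01313² × 72.2²) = 0.9482; v_R² = 0.0001724.
t = (0.9482 − 0.01953)/0.0001724 = 5390 days.

5390 days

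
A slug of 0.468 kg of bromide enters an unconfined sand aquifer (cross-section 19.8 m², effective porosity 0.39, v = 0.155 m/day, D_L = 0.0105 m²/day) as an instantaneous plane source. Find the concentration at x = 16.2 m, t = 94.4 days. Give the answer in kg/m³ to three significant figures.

For an instantaneous plane source, C(x,t) = M/(n_e·A·√(4πDt)) · exp(−(x−vt)²/(4Dt)), with n_e·A the pore (flow) area.
Plume center vt = 0.155 × 94.4 = 14.632 m, so the well at 16.2 m is 1.568 m downgradient of the peak.
√(4πDt) = 3.529 m, giving peak height M/(n_e·A·√(4πDt)) = 0.468/(0.39 × 19.8 × 3.529) = 0.01717 kg/m³.
(x−vt)²/(4Dt) = (1.568)²/(4 × 0.0105 × 94.4) = 0.6201; exp(−0.6201) = 0.5379.
C = 0.01717 × 0.5379 = 0.00924 kg/m³.

0.00924 kg/m³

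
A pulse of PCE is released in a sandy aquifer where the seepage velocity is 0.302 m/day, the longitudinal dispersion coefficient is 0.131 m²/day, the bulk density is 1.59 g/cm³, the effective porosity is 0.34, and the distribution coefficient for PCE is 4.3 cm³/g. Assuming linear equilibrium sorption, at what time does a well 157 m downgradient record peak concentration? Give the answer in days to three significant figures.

Retardation factor R = 1 + ρ_b·K_d/n = 1 + 1.59 × 4.3/0.34 = 21.11.
Sorption retards both mechanisms: v_R = v/R = 0.01431 m/day, D_R = D/R = 0.006206 m²/day.
Peak time from v_R²t² + 2D_R t − x² = 0: t = (√(D_R² + v_R²x²) − D_R)/v_R².
√(D_R² + v_R²x²) = √(0.006206² + 0.01431² × 157²) = 2.247; v_R² = 0.0002048.
t = (2.247 − 0.006206)/0.0002048 = 10900 days.

10900 days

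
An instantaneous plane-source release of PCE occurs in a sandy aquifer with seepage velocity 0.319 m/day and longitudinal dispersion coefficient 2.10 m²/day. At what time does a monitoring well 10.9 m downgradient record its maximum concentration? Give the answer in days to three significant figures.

19.3 days

For the 1D instantaneous-source solution, setting ∂C/∂t = 0 at fixed x gives v²t² + 2Dt − x² = 0, so t = (√(D² + v²x²) − D)/v².
√(D² + v²x²) = √(2.10² + 0.319² × 10.9²) = 4.062; v² = 0.101761.
t = (4.062 − 2.10)/0.101761 = 19.3 days (vs. the pure-advection estimate x/v = 34.2 d).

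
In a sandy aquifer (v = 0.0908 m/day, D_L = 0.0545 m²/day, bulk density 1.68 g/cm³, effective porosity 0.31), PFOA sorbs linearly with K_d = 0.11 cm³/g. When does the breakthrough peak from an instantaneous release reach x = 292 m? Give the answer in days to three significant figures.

Retardation factor R = 1 + ρ_b·K_d/n = 1 + 1.68 × 0.11/0.31 = 1.596.
Sorption retards both mechanisms: v_R = v/R = 0.05689 m/day, D_R = D/R = 0.03415 m²/day.
Peak time from v_R²t² + 2D_R t − x² = 0: t = (√(D_R² + v_R²x²) − D_R)/v_R².
√(D_R² + v_R²x²) = √(0.03415² + 0.05689² × 292²) = 16.61; v_R² = 0.003236.
t = (16.61 − 0.03415)/0.003236 = 5120 days.

5120 days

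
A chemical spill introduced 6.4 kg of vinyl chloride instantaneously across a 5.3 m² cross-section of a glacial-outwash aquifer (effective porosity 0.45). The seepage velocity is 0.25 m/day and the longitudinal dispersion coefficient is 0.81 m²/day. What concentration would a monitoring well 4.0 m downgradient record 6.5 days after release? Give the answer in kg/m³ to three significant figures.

For an instantaneous plane source, C(x,t) = M/(n_e·A·√(4πDt)) · exp(−(x−vt)²/(4Dt)), with n_e·A the pore (flow) area.
Plume center vt = 0.25 × 6.5 = 1.625 m, so the well at 4.0 m is 2.375 m downgradient of the peak.
√(4πDt) = 8.134 m, giving peak height M/(n_e·A·√(4πDt)) = 6.4/(0.45 × 5.3 × 8.134) = 0.3299 kg/m³.
(x−vt)²/(4Dt) = (2.375)²/(4 × 0.81 × 6.5) = 0.2678; exp(−0.2678) = 0.7651.
C = 0.3299 × 0.7651 = 0.252 kg/m³.

0.252 kg/m³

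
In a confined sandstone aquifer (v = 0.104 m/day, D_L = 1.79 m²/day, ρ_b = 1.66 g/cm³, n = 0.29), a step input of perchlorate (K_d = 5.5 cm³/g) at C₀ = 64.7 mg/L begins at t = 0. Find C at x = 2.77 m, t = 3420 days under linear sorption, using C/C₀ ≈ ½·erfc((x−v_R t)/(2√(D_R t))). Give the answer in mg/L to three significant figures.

Retardation factor R = 1 + ρ_b·K_d/n = 1 + 1.66 × 5.5/0.29 = 32.48.
Sorption retards both mechanisms: v_R = v/R = 0.003202 m/day, D_R = D/R = 0.05511 m²/day.
v_R·t = 0.003202 × 3420 = 10.95084 m; 2√(D_R t) = 27.46 m; argument = (2.77 − 10.95084)/27.46 = -0.2979.
C = C₀ × ½·erfc(-0.2979) = 64.7 × 0.6632 = 42.9 mg/L.

42.9 mg/L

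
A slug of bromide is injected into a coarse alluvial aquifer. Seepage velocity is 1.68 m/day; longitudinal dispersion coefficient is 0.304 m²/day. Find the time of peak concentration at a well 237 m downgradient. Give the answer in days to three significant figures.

For the 1D instantaneous-source solution, setting ∂C/∂t = 0 at fixed x gives v²t² + 2Dt − x² = 0, so t = (√(D² + v²x²) − D)/v².
√(D² + v²x²) = √(0.304² + 1.68² × 237²) = 398.2; v² = 2.8224.
t = (398.2 − 0.304)/2.8224 = 141 days (vs. the pure-advection estimate x/v = 141 d).

141 days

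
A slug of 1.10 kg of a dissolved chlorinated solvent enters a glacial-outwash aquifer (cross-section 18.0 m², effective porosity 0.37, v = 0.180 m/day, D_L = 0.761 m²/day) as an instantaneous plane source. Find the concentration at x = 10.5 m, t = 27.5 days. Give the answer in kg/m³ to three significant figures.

For an instantaneous plane source, C(x,t) = M/(n_e·A·√(4πDt)) · exp(−(x−vt)²/(4Dt)), with n_e·A the pore (flow) area.
Plume center vt = 0.180 × 27.5 = 4.95 m, so the well at 10.5 m is 5.55 m downgradient of the peak.
√(4πDt) = 16.22 m, giving peak height M/(n_e·A·√(4πDt)) = 1.10/(0.37 × 18.0 × 16.22) = 0.01018 kg/m³.
(x−vt)²/(4Dt) = (5.55)²/(4 × 0.761 × 27.5) = 0.3680; exp(−0.3680) = 0.6921.
C = 0.01018 × 0.6921 = 0.00705 kg/m³.

0.00705 kg/m³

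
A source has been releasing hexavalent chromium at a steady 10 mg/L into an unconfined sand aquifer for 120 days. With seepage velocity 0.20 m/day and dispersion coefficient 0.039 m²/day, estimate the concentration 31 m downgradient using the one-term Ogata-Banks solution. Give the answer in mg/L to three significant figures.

0.111 mg/L

For a continuous step input, C/C₀ ≈ ½·erfc((x−vt)/(2√(Dt))).
vt = 0.20 × 120 = 24 m and 2√(Dt) = 2√(0.039 × 120) = 4.327 m.
Argument (x−vt)/(2√(Dt)) = (31 − 24)/4.327 = 1.618; ½·erfc(1.618) = 0.01106.
C = 10 × 0.01106 = 0.111 mg/L.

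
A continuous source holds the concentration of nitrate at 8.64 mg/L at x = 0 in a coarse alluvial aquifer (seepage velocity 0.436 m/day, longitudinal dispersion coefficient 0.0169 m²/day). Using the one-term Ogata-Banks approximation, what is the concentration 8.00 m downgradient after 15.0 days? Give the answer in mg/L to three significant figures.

0.174 mg/L

For a continuous step input, C/C₀ ≈ ½·erfc((x−vt)/(2√(Dt))).
vt = 0.436 × 15.0 = 6.54 m and 2√(Dt) = 2√(0.0169 × 15.0) = 1.007 m.
Argument (x−vt)/(2√(Dt)) = (8.00 − 6.54)/1.007 = 1.450; ½·erfc(1.450) = 0.02015.
C = 8.64 × 0.02015 = 0.174 mg/L.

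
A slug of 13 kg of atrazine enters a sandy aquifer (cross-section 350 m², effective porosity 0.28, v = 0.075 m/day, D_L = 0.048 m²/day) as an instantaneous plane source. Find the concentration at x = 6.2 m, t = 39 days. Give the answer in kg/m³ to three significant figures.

For an instantaneous plane source, C(x,t) = M/(n_e·A·√(4πDt)) · exp(−(x−vt)²/(4Dt)), with n_e·A the pore (flow) area.
Plume center vt = 0.075 × 39 = 2.925 m, so the well at 6.2 m is 3.275 m downgradient of the peak.
√(4πDt) = 4.850 m, giving peak height M/(n_e·A·√(4πDt)) = 13/(0.28 × 350 × 4.850) = 0.02735 kg/m³.
(x−vt)²/(4Dt) = (3.275)²/(4 × 0.048 × 39) = 1.432; exp(−1.432) = 0.2388.
C = 0.02735 × 0.2388 = 0.00653 kg/m³.

0.00653 kg/m³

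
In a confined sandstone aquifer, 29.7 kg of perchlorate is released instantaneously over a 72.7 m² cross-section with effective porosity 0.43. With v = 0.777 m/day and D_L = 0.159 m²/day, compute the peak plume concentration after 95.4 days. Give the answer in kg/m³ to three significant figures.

The peak of an instantaneous 1D plume sits at x = vt; there the Gaussian factor is 1 and C_max = M/(n_e·A·√(4πDt)), where n_e·A is the pore area the mass is dissolved in.
√(4πDt) = √(4π × 0.159 × 95.4) = 13.81 m, so C_max = 29.7/(0.43 × 72.7 × 13.81) = 0.0688 kg/m³.

0.0688 kg/m³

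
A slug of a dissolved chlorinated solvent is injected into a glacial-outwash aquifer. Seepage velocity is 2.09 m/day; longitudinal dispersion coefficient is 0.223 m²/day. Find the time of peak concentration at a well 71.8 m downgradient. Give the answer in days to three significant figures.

For the 1D instantaneous-source solution, setting ∂C/∂t = 0 at fixed x gives v²t² + 2Dt − x² = 0, so t = (√(D² + v²x²) − D)/v².
√(D² + v²x²) = √(0.223² + 2.09² × 71.8²) = 150.1; v² = 4.3681.
t = (150.1 − 0.223)/4.3681 = 34.3 days (vs. the pure-advection estimate x/v = 34.4 d).

34.3 days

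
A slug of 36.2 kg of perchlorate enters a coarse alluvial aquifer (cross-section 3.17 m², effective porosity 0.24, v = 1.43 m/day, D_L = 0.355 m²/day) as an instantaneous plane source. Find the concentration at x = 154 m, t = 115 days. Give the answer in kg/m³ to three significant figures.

For an instantaneous plane source, C(x,t) = M/(n_e·A·√(4πDt)) · exp(−(x−vt)²/(4Dt)), with n_e·A the pore (flow) area.
Plume center vt = 1.43 × 115 = 164.45 m, so the well at 154 m is 10.45 m upgradient of the peak.
√(4πDt) = 22.65 m, giving peak height M/(n_e·A·√(4πDt)) = 36.2/(0.24 × 3.17 × 22.65) = 2.101 kg/m³.
(x−vt)²/(4Dt) = (-10.45)²/(4 × 0.355 × 115) = 0.6687; exp(−0.6687) = 0.5124.
C = 2.101 × 0.5124 = 1.08 kg/m³.

1.08 kg/m³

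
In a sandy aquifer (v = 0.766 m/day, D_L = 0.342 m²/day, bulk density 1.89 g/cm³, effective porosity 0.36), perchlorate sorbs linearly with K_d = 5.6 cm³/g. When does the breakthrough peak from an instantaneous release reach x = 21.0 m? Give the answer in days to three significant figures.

Retardation factor R = 1 + ρ_b·K_d/n = 1 + 1.89 × 5.6/0.36 = 30.40.
Sorption retards both mechanisms: v_R = v/R = 0.02520 m/day, D_R = D/R = 0.01125 m²/day.
Peak time from v_R²t² + 2D_R t − x² = 0: t = (√(D_R² + v_R²x²) − D_R)/v_R².
√(D_R² + v_R²x²) = √(0.01125² + 0.02520² × 21.0²) = 0.5293; v_R² = 0.0006350.
t = (0.5293 − 0.01125)/0.0006350 = 816 days.

816 days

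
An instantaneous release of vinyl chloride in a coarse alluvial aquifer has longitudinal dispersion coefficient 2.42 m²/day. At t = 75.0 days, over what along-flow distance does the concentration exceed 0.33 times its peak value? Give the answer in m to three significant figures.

56.7 m

The plume is Gaussian with σ = √(2Dt) = √(2 × 2.42 × 75.0) = 19.05 m.
C/C_peak = exp(−Δx²/(2σ²)) = 0.33 ⇒ Δx = σ·√(−2 ln 0.33) = 19.05 × 1.489 = 28.37 m.
Width = 2Δx = 56.7 m.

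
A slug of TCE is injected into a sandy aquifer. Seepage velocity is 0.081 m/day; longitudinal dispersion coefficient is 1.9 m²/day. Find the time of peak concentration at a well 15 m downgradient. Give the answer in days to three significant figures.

54.1 days

For the 1D instantaneous-source solution, setting ∂C/∂t = 0 at fixed x gives v²t² + 2Dt − x² = 0, so t = (√(D² + v²x²) − D)/v².
√(D² + v²x²) = √(1.9² + 0.081² × 15²) = 2.255; v² = 0.006561.
t = (2.255 − 1.9)/0.006561 = 54.1 days (vs. the pure-advection estimate x/v = 185 d).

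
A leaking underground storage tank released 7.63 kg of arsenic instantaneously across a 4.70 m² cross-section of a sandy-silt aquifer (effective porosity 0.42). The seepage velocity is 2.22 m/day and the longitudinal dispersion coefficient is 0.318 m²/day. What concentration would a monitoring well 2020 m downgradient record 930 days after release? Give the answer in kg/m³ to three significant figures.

For an instantaneous plane source, C(x,t) = M/(n_e·A·√(4πDt)) · exp(−(x−vt)²/(4Dt)), with n_e·A the pore (flow) area.
Plume center vt = 2.22 × 930 = 2064.6 m, so the well at 2020 m is 44.6 m upgradient of the peak.
√(4πDt) = 60.96 m, giving peak height M/(n_e·A·√(4πDt)) = 7.63/(0.42 × 4.70 × 60.96) = 0.06341 kg/m³.
(x−vt)²/(4Dt) = (-44.6)²/(4 × 0.318 × 930) = 1.682; exp(−1.682) = 0.1860.
C = 0.06341 × 0.1860 = 0.0118 kg/m³.

0.0118 kg/m³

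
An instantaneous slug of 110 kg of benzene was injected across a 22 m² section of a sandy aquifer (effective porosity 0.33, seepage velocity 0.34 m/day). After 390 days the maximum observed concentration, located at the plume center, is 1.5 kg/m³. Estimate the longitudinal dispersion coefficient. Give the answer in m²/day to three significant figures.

0.0208 m²/day

At the plume center C_max = M/(n_e·A·√(4πDt)), so D = M²/(4πt·(n_e·A·C_max)²).
n_e·A·C_max = 0.33 × 22 × 1.5 = 10.89 kg/m.
D = 110²/(4π × 390 × 10.89²) = 0.0208 m²/day.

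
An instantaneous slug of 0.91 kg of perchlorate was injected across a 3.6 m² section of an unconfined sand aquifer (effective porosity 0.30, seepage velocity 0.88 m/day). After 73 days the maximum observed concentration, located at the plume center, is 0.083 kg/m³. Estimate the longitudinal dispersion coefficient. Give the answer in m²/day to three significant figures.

0.112 m²/day

At the plume center C_max = M/(n_e·A·√(4πDt)), so D = M²/(4πt·(n_e·A·C_max)²).
n_e·A·C_max = 0.30 × 3.6 × 0.083 = 0.08964 kg/m.
D = 0.91²/(4π × 73 × 0.08964²) = 0.112 m²/day.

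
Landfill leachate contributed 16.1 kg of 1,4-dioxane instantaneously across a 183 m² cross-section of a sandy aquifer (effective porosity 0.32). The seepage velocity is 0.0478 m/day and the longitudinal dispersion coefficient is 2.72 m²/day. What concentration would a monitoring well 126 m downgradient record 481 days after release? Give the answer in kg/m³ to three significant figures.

0.000282 kg/m³

For an instantaneous plane source, C(x,t) = M/(n_e·A·√(4πDt)) · exp(−(x−vt)²/(4Dt)), with n_e·A the pore (flow) area.
Plume center vt = 0.0478 × 481 = 22.9918 m, so the well at 126 m is 103.0082 m downgradient of the peak.
√(4πDt) = 128.2 m, giving peak height M/(n_e·A·√(4πDt)) = 16.1/(0.32 × 183 × 128.2) = 0.002145 kg/m³.
(x−vt)²/(4Dt) = (103.0082)²/(4 × 2.72 × 481) = 2.028; exp(−2.028) = 0.1316.
C = 0.002145 × 0.1316 = 0.000282 kg/m³.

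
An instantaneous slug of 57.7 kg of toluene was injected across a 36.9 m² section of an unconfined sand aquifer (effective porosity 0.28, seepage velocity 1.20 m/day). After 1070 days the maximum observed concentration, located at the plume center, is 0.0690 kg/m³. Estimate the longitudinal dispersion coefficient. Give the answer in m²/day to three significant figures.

0.487 m²/day

At the plume center C_max = M/(n_e·A·√(4πDt)), so D = M²/(4πt·(n_e·A·C_max)²).
n_e·A·C_max = 0.28 × 36.9 × 0.0690 = 0.7129 kg/m.
D = 57.7²/(4π × 1070 × 0.7129²) = 0.487 m²/day.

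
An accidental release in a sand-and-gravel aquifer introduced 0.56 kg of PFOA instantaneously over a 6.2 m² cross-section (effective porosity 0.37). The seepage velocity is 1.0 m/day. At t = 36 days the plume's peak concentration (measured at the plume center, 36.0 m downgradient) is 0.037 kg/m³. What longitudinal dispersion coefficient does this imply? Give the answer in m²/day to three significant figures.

0.0962 m²/day

At the plume center C_max = M/(n_e·A·√(4πDt)), so D = M²/(4πt·(n_e·A·C_max)²).
n_e·A·C_max = 0.37 × 6.2 × 0.037 = 0.08488 kg/m.
D = 0.56²/(4π × 36 × 0.08488²) = 0.0962 m²/day.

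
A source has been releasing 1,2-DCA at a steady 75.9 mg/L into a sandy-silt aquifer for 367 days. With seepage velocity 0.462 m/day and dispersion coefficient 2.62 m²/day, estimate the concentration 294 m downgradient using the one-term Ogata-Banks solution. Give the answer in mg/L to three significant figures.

0.172 mg/L

For a continuous step input, C/C₀ ≈ ½·erfc((x−vt)/(2√(Dt))).
vt = 0.462 × 367 = 169.554 m and 2√(Dt) = 2√(2.62 × 367) = 62.02 m.
Argument (x−vt)/(2√(Dt)) = (294 − 169.554)/62.02 = 2.007; ½·erfc(2.007) = 0.002268.
C = 75.9 × 0.002268 = 0.172 mg/L.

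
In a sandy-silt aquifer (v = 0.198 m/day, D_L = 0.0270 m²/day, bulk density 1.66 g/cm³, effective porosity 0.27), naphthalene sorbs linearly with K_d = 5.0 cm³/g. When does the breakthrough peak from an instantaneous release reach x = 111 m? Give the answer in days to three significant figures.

Retardation factor R = 1 + ρ_b·K_d/n = 1 + 1.66 × 5.0/0.27 = 31.74.
Sorption retards both mechanisms: v_R = v/R = 0.006238 m/day, D_R = D/R = 0.0008507 m²/day.
Peak time from v_R²t² + 2D_R t − x² = 0: t = (√(D_R² + v_R²x²) − D_R)/v_R².
√(D_R² + v_R²x²) = √(0.0008507² + 0.006238² × 111²) = 0.6924; v_R² = 3.891e-05.
t = (0.6924 − 0.0008507)/3.891e-05 = 17800 days.

17800 days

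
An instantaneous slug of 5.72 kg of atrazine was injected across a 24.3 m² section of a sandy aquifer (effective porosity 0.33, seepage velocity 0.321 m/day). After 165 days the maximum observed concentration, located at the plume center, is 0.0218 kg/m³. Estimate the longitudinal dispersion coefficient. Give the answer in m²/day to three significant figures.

0.516 m²/day

At the plume center C_max = M/(n_e·A·√(4πDt)), so D = M²/(4πt·(n_e·A·C_max)²).
n_e·A·C_max = 0.33 × 24.3 × 0.0218 = 0.1748 kg/m.
D = 5.72²/(4π × 165 × 0.1748²) = 0.516 m²/day.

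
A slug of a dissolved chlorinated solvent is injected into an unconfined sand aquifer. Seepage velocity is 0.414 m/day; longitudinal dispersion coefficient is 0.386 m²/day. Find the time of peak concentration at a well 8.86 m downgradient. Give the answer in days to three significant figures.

19.3 days

For the 1D instantaneous-source solution, setting ∂C/∂t = 0 at fixed x gives v²t² + 2Dt − x² = 0, so t = (√(D² + v²x²) − D)/v².
√(D² + v²x²) = √(0.386² + 0.414² × 8.86²) = 3.688; v² = 0.171396.
t = (3.688 − 0.386)/0.171396 = 19.3 days (vs. the pure-advection estimate x/v = 21.4 d).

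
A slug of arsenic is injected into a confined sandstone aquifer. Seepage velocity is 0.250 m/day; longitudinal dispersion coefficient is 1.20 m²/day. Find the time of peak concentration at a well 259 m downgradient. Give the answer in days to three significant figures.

For the 1D instantaneous-source solution, setting ∂C/∂t = 0 at fixed x gives v²t² + 2Dt − x² = 0, so t = (√(D² + v²x²) − D)/v².
√(D² + v²x²) = √(1.20² + 0.250² × 259²) = 64.76; v² = 0.0625.
t = (64.76 − 1.20)/0.0625 = 1020 days (vs. the pure-advection estimate x/v = 1040 d).

1020 days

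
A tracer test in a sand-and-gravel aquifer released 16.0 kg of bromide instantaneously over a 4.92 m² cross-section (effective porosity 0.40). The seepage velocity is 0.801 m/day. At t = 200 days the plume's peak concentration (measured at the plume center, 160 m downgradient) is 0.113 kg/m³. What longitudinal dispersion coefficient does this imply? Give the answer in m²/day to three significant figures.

2.06 m²/day

At the plume center C_max = M/(n_e·A·√(4πDt)), so D = M²/(4πt·(n_e·A·C_max)²).
n_e·A·C_max = 0.40 × 4.92 × 0.113 = 0.2224 kg/m.
D = 16.0²/(4π × 200 × 0.2224²) = 2.06 m²/day.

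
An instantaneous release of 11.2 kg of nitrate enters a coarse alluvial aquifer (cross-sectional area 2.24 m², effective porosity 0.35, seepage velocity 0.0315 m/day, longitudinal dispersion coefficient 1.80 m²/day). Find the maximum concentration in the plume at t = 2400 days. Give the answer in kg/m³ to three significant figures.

The peak of an instantaneous 1D plume sits at x = vt; there the Gaussian factor is 1 and C_max = M/(n_e·A·√(4πDt)), where n_e·A is the pore area the mass is dissolved in.
√(4πDt) = √(4π × 1.80 × 2400) = 233.0 m, so C_max = 11.2/(0.35 × 2.24 × 233.0) = 0.0613 kg/m³.

0.0613 kg/m³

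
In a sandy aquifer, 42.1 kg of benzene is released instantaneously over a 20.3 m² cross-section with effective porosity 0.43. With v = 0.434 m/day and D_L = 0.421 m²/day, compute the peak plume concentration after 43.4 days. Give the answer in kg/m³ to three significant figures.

The peak of an instantaneous 1D plume sits at x = vt; there the Gaussian factor is 1 and C_max = M/(n_e·A·√(4πDt)), where n_e·A is the pore area the mass is dissolved in.
√(4πDt) = √(4π × 0.421 × 43.4) = 15.15 m, so C_max = 42.1/(0.43 × 20.3 × 15.15) = 0.318 kg/m³.

0.318 kg/m³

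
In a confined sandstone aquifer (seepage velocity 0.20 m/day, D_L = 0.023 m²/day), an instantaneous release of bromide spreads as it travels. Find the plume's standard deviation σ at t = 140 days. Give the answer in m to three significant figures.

Dispersive spreading gives a Gaussian with σ² = 2Dt; advection only shifts the center.
σ = √(2 × 0.023 × 140) = 2.54 m.

2.54 m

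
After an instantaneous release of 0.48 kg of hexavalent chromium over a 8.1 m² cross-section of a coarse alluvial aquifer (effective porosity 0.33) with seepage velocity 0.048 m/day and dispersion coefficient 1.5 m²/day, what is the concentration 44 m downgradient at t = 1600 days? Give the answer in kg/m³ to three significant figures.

For an instantaneous plane source, C(x,t) = M/(n_e·A·√(4πDt)) · exp(−(x−vt)²/(4Dt)), with n_e·A the pore (flow) area.
Plume center vt = 0.048 × 1600 = 76.8 m, so the well at 44 m is 32.8 m upgradient of the peak.
√(4πDt) = 173.7 m, giving peak height M/(n_e·A·√(4πDt)) = 0.48/(0.33 × 8.1 × 173.7) = 0.001034 kg/m³.
(x−vt)²/(4Dt) = (-32.8)²/(4 × 1.5 × 1600) = 0.1121; exp(−0.1121) = 0.8940.
C = 0.001034 × 0.8940 = 0.000924 kg/m³.

0.000924 kg/m³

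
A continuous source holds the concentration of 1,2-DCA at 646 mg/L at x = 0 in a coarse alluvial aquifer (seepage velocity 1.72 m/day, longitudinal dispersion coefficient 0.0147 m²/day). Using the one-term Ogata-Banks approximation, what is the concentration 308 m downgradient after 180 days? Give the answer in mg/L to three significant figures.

For a continuous step input, C/C₀ ≈ ½·erfc((x−vt)/(2√(Dt))).
vt = 1.72 × 180 = 309.6 m and 2√(Dt) = 2√(0.0147 × 180) = 3.253 m.
Argument (x−vt)/(2√(Dt)) = (308 − 309.6)/3.253 = -0.4919; ½·erfc(-0.4919) = 0.7567.
C = 646 × 0.7567 = 489 mg/L.

489 mg/L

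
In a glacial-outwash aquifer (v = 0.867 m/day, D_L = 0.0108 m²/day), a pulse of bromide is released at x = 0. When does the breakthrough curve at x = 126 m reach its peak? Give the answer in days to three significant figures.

For the 1D instantaneous-source solution, setting ∂C/∂t = 0 at fixed x gives v²t² + 2Dt − x² = 0, so t = (√(D² + v²x²) − D)/v².
√(D² + v²x²) = √(0.0108² + 0.867² × 126²) = 109.2; v² = 0.751689.
t = (109.2 − 0.0108)/0.751689 = 145 days (vs. the pure-advection estimate x/v = 145 d).

145 days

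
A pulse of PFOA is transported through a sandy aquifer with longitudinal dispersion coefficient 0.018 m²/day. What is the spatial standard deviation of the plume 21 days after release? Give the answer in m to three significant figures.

0.869 m

Dispersive spreading gives a Gaussian with σ² = 2Dt; advection only shifts the center.
σ = √(2 × 0.018 × 21) = 0.869 m.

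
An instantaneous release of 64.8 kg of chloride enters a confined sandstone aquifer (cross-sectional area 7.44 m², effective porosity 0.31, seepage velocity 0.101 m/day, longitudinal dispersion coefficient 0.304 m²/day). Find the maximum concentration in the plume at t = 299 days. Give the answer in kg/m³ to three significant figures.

The peak of an instantaneous 1D plume sits at x = vt; there the Gaussian factor is 1 and C_max = M/(n_e·A·√(4πDt)), where n_e·A is the pore area the mass is dissolved in.
√(4πDt) = √(4π × 0.304 × 299) = 33.80 m, so C_max = 64.8/(0.31 × 7.44 × 33.80) = 0.831 kg/m³.

0.831 kg/m³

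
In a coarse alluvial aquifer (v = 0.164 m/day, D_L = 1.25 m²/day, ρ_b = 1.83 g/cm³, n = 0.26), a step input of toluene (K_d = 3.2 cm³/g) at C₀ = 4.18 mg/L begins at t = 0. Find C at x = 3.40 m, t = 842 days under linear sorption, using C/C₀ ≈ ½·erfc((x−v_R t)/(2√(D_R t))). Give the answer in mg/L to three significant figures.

2.52 mg/L

Retardation factor R = 1 + ρ_b·K_d/n = 1 + 1.83 × 3.2/0.26 = 23.52.
Sorption retards both mechanisms: v_R = v/R = 0.006973 m/day, D_R = D/R = 0.05315 m²/day.
v_R·t = 0.006973 × 842 = 5.871266 m; 2√(D_R t) = 13.38 m; argument = (3.40 − 5.871266)/13.38 = -0.1847.
C = C₀ × ½·erfc(-0.1847) = 4.18 × 0.6030 = 2.52 mg/L.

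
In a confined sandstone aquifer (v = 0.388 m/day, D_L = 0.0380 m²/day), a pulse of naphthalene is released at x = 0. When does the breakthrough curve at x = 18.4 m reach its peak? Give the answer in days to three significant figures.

For the 1D instantaneous-source solution, setting ∂C/∂t = 0 at fixed x gives v²t² + 2Dt − x² = 0, so t = (√(D² + v²x²) − D)/v².
√(D² + v²x²) = √(0.0380² + 0.388² × 18.4²) = 7.139; v² = 0.150544.
t = (7.139 − 0.0380)/0.150544 = 47.2 days (vs. the pure-advection estimate x/v = 47.4 d).

47.2 days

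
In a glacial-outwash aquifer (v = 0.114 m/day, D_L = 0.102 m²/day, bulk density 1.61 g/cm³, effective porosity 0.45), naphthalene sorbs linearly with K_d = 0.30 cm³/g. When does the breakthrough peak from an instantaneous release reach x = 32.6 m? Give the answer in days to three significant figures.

Retardation factor R = 1 + ρ_b·K_d/n = 1 + 1.61 × 0.30/0.45 = 2.073.
Sorption retards both mechanisms: v_R = v/R = 0.05499 m/day, D_R = D/R = 0.04920 m²/day.
Peak time from v_R²t² + 2D_R t − x² = 0: t = (√(D_R² + v_R²x²) − D_R)/v_R².
√(D_R² + v_R²x²) = √(0.04920² + 0.05499² × 32.6²) = 1.793; v_R² = 0.003024.
t = (1.793 − 0.04920)/0.003024 = 577 days.

577 days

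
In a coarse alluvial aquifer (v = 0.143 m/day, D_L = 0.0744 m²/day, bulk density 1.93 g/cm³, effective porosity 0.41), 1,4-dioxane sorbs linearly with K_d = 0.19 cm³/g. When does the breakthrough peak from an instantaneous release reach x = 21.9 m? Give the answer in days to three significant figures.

Retardation factor R = 1 + ρ_b·K_d/n = 1 + 1.93 × 0.19/0.41 = 1.894.
Sorption retards both mechanisms: v_R = v/R = 0.07550 m/day, D_R = D/R = 0.03928 m²/day.
Peak time from v_R²t² + 2D_R t − x² = 0: t = (√(D_R² + v_R²x²) − D_R)/v_R².
√(D_R² + v_R²x²) = √(0.03928² + 0.07550² × 21.9²) = 1.654; v_R² = 0.005700.
t = (1.654 − 0.03928)/0.005700 = 283 days.

283 days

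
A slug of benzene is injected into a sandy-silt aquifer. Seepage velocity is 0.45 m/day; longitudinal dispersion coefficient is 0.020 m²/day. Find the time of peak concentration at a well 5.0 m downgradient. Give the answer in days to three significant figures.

11.0 days

For the 1D instantaneous-source solution, setting ∂C/∂t = 0 at fixed x gives v²t² + 2Dt − x² = 0, so t = (√(D² + v²x²) − D)/v².
√(D² + v²x²) = √(0.020² + 0.45² × 5.0²) = 2.250; v² = 0.2025.
t = (2.250 − 0.020)/0.2025 = 11.0 days (vs. the pure-advection estimate x/v = 11.1 d).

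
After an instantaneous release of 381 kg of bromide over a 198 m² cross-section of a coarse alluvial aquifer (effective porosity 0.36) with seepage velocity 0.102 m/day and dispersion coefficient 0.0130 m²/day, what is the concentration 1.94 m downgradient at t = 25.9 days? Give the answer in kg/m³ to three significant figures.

For an instantaneous plane source, C(x,t) = M/(n_e·A·√(4πDt)) · exp(−(x−vt)²/(4Dt)), with n_e·A the pore (flow) area.
Plume center vt = 0.102 × 25.9 = 2.6418 m, so the well at 1.94 m is 0.7018 m upgradient of the peak.
√(4πDt) = 2.057 m, giving peak height M/(n_e·A·√(4πDt)) = 381/(0.36 × 198 × 2.057) = 2.599 kg/m³.
(x−vt)²/(4Dt) = (-0.7018)²/(4 × 0.0130 × 25.9) = 0.3657; exp(−0.3657) = 0.6937.
C = 2.599 × 0.6937 = 1.80 kg/m³.

1.80 kg/m³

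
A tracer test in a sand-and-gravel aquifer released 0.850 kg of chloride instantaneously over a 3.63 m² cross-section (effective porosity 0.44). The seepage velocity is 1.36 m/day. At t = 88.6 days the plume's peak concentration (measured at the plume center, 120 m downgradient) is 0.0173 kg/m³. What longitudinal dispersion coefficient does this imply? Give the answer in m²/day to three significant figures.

0.850 m²/day

At the plume center C_max = M/(n_e·A·√(4πDt)), so D = M²/(4πt·(n_e·A·C_max)²).
n_e·A·C_max = 0.44 × 3.63 × 0.0173 = 0.02763 kg/m.
D = 0.850²/(4π × 88.6 × 0.02763²) = 0.850 m²/day.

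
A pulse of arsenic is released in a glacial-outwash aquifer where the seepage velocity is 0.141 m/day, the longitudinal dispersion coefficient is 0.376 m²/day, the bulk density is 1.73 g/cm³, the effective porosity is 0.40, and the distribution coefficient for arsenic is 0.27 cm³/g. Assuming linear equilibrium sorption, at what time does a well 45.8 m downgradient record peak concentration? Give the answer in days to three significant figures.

Retardation factor R = 1 + ρ_b·K_d/n = 1 + 1.73 × 0.27/0.40 = 2.168.
Sorption retards both mechanisms: v_R = v/R = 0.06504 m/day, D_R = D/R = 0.1734 m²/day.
Peak time from v_R²t² + 2D_R t − x² = 0: t = (√(D_R² + v_R²x²) − D_R)/v_R².
√(D_R² + v_R²x²) = √(0.1734² + 0.06504² × 45.8²) = 2.984; v_R² = 0.004230.
t = (2.984 − 0.1734)/0.004230 = 664 days.

664 days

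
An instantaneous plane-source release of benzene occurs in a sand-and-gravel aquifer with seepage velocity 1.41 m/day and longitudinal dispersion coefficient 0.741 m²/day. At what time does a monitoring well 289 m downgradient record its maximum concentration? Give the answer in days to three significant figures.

205 days

For the 1D instantaneous-source solution, setting ∂C/∂t = 0 at fixed x gives v²t² + 2Dt − x² = 0, so t = (√(D² + v²x²) − D)/v².
√(D² + v²x²) = √(0.741² + 1.41² × 289²) = 407.5; v² = 1.9881.
t = (407.5 − 0.741)/1.9881 = 205 days (vs. the pure-advection estimate x/v = 205 d).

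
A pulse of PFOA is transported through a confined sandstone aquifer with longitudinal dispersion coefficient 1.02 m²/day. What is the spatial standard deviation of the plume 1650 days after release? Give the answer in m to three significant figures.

Dispersive spreading gives a Gaussian with σ² = 2Dt; advection only shifts the center.
σ = √(2 × 1.02 × 1650) = 58.0 m.

58.0 m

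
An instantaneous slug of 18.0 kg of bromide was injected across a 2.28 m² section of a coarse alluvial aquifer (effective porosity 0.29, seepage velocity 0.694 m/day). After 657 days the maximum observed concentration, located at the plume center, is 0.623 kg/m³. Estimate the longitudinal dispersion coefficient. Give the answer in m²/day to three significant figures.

At the plume center C_max = M/(n_e·A·√(4πDt)), so D = M²/(4πt·(n_e·A·C_max)²).
n_e·A·C_max = 0.29 × 2.28 × 0.623 = 0.4119 kg/m.
D = 18.0²/(4π × 657 × 0.4119²) = 0.231 m²/day.

0.231 m²/day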